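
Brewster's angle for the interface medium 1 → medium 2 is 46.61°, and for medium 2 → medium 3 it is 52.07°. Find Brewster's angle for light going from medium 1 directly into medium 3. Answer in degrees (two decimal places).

θ_B ≈ 53.62°

n₂/n₁ = tan 46.61° = 1.0578 and n₃/n₂ = tan 52.07° = 1.2832.
Multiplying, n₃/n₁ = 1.0578 × 1.2832 = 1.3574, and θ_B(1→3) = arctan 1.3574 = 53.62°.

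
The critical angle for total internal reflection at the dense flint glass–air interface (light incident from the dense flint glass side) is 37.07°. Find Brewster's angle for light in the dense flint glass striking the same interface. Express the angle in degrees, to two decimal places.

θ_B ≈ 31.08°

sin θ_c = n₂/n₁, so n₂/n₁ = sin 37.07° = 0.6028.
Brewster: tan θ_B = n₂/n₁ = 0.6028.
θ_B = arctan(0.6028) = 31.08°.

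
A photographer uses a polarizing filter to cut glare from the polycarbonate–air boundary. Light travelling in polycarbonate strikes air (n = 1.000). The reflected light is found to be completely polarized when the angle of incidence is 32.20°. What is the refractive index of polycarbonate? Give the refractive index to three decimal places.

At the Brewster angle, tan θ_B = n₂/n₁ with n₁ on the incident side (polycarbonate) and n₂ on the transmitted side (air).
n₁ = n₂ / tan θ_B = 1.000 / tan 32.20° = 1.588.

n ≈ 1.588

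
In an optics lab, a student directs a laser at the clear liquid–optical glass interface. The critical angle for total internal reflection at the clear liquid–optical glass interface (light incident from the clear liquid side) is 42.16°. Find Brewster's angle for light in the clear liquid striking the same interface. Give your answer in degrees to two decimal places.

θ_B ≈ 33.87°

n₂/n₁ = sin θ_c = sin 42.16° = 0.6712.
tan θ_B equals the same ratio, so θ_B = arctan(0.6712) = 33.87°.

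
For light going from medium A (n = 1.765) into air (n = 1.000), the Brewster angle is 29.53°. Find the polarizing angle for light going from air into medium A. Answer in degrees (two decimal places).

Reversing the direction swaps n₁ and n₂, so tan θ_B' = 1/tan θ_B and θ_B' = 90° − θ_B.
Hence θ_B' = 90° − 29.53° = 60.47°.

θ_B' ≈ 60.47°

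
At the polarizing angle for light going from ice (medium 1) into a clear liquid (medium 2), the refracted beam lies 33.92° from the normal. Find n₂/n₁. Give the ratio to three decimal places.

n₂/n₁ ≈ 1.487

θ_B + θ_t = 90°, so θ_B = 90° − 33.92° = 56.08°.
tan θ_B = n₂/n₁, so n₂/n₁ = tan 56.08° = 1.487.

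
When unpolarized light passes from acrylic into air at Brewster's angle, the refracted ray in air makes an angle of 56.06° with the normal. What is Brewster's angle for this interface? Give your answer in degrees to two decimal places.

θ_B ≈ 33.94°

Since the reflected and refracted rays are at right angles at the polarizing angle, θ_B + θ_t = 90°.
θ_B = 90° − 56.06° = 33.94°.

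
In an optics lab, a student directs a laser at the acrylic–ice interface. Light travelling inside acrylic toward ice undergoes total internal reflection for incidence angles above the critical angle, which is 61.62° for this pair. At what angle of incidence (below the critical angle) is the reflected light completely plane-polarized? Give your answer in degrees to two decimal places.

θ_B ≈ 41.34°

n₂/n₁ = sin θ_c = sin 61.62° = 0.8798.
tan θ_B equals the same ratio, so θ_B = arctan(0.8798) = 41.34°.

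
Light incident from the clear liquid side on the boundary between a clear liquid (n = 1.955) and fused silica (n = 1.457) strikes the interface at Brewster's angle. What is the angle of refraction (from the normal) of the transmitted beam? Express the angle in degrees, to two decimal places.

θ_t ≈ 53.30°

θ_B = arctan(n₂/n₁) = arctan(1.457/1.955) = 36.70°.
The refracted ray is perpendicular to the reflected ray, so θ_t = 90° − θ_B = 53.30°.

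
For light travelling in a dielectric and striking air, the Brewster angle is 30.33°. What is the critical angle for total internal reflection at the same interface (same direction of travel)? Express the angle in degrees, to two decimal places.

θ_c ≈ 35.81°

n₂/n₁ = tan 30.33° = 0.5851; the critical angle satisfies sin θ_c = n₂/n₁.
θ_c = arcsin(0.5851) = 35.81°.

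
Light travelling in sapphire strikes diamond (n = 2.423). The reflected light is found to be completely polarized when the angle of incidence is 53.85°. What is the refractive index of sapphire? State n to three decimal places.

Brewster's law: tan θ_B = n₂/n₁ (light incident in sapphire, refracted into diamond).
n₁ = n₂ / tan θ_B = 2.423 / tan 53.85° = 1.770.

n ≈ 1.770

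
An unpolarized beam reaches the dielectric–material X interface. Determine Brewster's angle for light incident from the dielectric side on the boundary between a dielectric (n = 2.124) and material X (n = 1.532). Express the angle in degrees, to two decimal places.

θ_B ≈ 35.80°

The reflected p-component vanishes when tan θ_B = n₂/n₁.
tan θ_B = n₂/n₁ = 1.532/2.124 = 0.7213. Taking the arctangent, θ_B = 35.80°.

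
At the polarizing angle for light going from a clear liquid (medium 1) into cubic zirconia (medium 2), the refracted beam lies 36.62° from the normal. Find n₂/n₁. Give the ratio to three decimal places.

At Brewster incidence θ_B = 90° − θ_t = 90° − 36.62° = 53.38°.
tan θ_B = n₂/n₁, so n₂/n₁ = tan 53.38° = 1.346.

n₂/n₁ ≈ 1.346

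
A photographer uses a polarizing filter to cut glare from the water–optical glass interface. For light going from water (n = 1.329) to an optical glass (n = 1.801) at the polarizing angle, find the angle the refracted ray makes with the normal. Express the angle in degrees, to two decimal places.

θ_B = arctan(n₂/n₁) = arctan(1.801/1.329) = 53.58°.
At Brewster's angle the reflected and refracted rays are perpendicular, so θ_t = 90° − θ_B = 90° − 53.58° = 36.42°.

θ_t ≈ 36.42°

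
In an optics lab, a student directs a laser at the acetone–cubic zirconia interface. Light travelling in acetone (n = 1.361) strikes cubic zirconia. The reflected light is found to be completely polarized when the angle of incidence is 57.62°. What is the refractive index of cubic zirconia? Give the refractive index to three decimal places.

Full polarization of the reflected beam means tan θ_B = n₂/n₁, where n₁ is the incident medium (acetone).
n₂ = n₁ tan θ_B = 1.361 × tan 57.62° = 2.146.

n ≈ 2.146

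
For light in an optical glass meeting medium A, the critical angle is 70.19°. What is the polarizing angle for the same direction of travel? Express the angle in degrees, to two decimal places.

θ_B ≈ 43.25°

sin θ_c = n₂/n₁, so n₂/n₁ = sin 70.19° = 0.9408.
Brewster: tan θ_B = n₂/n₁ = 0.9408.
θ_B = arctan(0.9408) = 43.25°.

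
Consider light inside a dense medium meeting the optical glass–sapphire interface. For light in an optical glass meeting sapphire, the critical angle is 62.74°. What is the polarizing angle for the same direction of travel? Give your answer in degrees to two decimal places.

n₂/n₁ = sin θ_c = sin 62.74° = 0.8889.
tan θ_B equals the same ratio, so θ_B = arctan(0.8889) = 41.64°.

θ_B ≈ 41.64°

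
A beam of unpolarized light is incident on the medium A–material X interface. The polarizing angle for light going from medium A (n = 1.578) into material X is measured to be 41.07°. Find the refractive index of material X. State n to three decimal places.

Full polarization of the reflected beam means tan θ_B = n₂/n₁, where n₁ is the incident medium (medium A).
n₂ = n₁ tan θ_B = 1.578 × tan 41.07° = 1.375.

n ≈ 1.375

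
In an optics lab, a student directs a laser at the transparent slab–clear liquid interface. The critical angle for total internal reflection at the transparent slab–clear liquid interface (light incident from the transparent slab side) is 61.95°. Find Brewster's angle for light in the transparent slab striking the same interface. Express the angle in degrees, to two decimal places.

n₂/n₁ = sin θ_c = sin 61.95° = 0.8825.
tan θ_B equals the same ratio, so θ_B = arctan(0.8825) = 41.43°.

θ_B ≈ 41.43°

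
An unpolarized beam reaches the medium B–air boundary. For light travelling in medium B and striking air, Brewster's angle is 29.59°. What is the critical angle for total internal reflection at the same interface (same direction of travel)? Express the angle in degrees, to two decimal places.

tan θ_B = n₂/n₁ = tan 29.59° = 0.5678.
Total internal reflection: sin θ_c = n₂/n₁ = 0.5678.
θ_c = arcsin(0.5678) = 34.60°.

θ_c ≈ 34.60°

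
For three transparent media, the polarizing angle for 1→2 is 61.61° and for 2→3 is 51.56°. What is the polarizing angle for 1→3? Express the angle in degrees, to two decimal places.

θ_B ≈ 66.78°

Each Brewster angle gives a ratio: n₂/n₁ = tan 61.61° = 1.8502, n₃/n₂ = tan 51.56° = 1.2599.
Multiplying, n₃/n₁ = 1.8502 × 1.2599 = 2.3311, and θ_B(1→3) = arctan 2.3311 = 66.78°.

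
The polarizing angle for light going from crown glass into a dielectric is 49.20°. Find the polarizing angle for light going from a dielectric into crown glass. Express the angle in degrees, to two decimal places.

tan θ_B' = n₁/n₂ = 1/tan θ_B, so θ_B' = 90° − θ_B.
θ_B' = 90° − 49.20° = 40.80°.

θ_B' ≈ 40.80°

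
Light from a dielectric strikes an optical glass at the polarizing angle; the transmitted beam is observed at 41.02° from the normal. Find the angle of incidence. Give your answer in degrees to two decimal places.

θ_B ≈ 48.98°

Since the reflected and refracted rays are at right angles at the polarizing angle, θ_B + θ_t = 90°.
So θ_B = 90° − θ_t = 90° − 41.02° = 48.98°.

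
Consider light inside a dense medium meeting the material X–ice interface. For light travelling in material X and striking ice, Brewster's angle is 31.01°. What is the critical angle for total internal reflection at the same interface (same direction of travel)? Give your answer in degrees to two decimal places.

θ_c ≈ 36.95°

From Brewster, n₂/n₁ = tan θ_B = tan 31.01° = 0.6011.
Then sin θ_c = n₂/n₁ = 0.6011, so θ_c = arcsin 0.6011 = 36.95°.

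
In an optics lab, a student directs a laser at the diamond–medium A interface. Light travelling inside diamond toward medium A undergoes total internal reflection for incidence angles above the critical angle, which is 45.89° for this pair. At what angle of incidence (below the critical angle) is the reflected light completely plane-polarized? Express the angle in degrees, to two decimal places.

θ_B ≈ 35.68°

At the critical angle sin θ_c = n₂/n₁, giving n₂/n₁ = sin 45.89° = 0.7180.
Then tan θ_B = n₂/n₁ = 0.7180, so θ_B = arctan 0.7180 = 35.68°.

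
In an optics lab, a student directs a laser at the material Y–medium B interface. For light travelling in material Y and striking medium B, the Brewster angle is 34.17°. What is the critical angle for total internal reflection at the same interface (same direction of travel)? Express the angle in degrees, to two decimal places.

θ_c ≈ 42.75°

n₂/n₁ = tan 34.17° = 0.6788; the critical angle satisfies sin θ_c = n₂/n₁.
θ_c = arcsin(0.6788) = 42.75°.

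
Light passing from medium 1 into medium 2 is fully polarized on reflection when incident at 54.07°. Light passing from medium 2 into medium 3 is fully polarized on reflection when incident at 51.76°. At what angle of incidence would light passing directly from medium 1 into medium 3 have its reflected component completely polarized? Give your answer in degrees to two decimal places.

θ_B ≈ 60.27°

n₂/n₁ = tan 54.07° = 1.3799 and n₃/n₂ = tan 51.76° = 1.2689.
Multiplying, n₃/n₁ = 1.3799 × 1.2689 = 1.7511, and θ_B(1→3) = arctan 1.7511 = 60.27°.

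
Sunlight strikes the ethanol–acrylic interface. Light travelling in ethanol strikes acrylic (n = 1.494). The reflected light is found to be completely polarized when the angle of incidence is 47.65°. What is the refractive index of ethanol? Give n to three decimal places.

n ≈ 1.362

At Brewster's angle, tan θ_B = n₂/n₁ with n₁ on the incident side (ethanol) and n₂ on the transmitted side (acrylic).
n₁ = n₂ / tan θ_B = 1.494 / tan 47.65° = 1.362.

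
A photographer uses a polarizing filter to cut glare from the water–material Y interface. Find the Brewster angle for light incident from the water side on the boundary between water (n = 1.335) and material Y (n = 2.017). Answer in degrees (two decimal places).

Here n₂/n₁ = 2.017/1.335 = 1.5109, and Brewster's law gives tan θ_B = n₂/n₁. Taking the arctangent, θ_B = 56.50°.

θ_B ≈ 56.50°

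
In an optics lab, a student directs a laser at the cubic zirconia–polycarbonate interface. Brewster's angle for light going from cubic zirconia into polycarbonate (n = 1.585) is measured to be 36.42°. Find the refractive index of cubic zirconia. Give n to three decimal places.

n ≈ 2.148

Full polarization of the reflected beam means tan θ_B = n₂/n₁, where n₁ is the incident medium (cubic zirconia).
n₁ = n₂ / tan θ_B = 1.585 / tan 36.42° = 2.148.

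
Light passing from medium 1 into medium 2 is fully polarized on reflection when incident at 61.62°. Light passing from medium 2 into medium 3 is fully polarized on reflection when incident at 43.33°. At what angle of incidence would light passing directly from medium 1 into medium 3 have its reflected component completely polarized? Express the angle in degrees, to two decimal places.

θ_B ≈ 60.20°

Each Brewster angle gives a ratio: n₂/n₁ = tan 61.62° = 1.8510, n₃/n₂ = tan 43.33° = 0.9433.
Multiplying, n₃/n₁ = 1.8510 × 0.9433 = 1.7461, and θ_B(1→3) = arctan 1.7461 = 60.20°.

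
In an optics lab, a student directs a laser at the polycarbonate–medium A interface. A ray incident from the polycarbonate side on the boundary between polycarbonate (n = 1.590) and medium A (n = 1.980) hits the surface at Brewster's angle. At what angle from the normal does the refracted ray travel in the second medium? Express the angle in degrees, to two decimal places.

θ_t ≈ 38.77°

tan θ_B = n₂/n₁ = 1.980/1.590 = 1.2453, so θ_B = 51.23°.
At Brewster's angle the reflected and refracted rays are perpendicular, so θ_t = 90° − θ_B = 90° − 51.23° = 38.77°.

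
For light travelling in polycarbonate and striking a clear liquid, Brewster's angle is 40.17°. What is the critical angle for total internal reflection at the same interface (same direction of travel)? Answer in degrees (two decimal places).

θ_c ≈ 57.58°

From Brewster, n₂/n₁ = tan θ_B = tan 40.17° = 0.8442.
Then sin θ_c = n₂/n₁ = 0.8442, so θ_c = arcsin 0.8442 = 57.58°.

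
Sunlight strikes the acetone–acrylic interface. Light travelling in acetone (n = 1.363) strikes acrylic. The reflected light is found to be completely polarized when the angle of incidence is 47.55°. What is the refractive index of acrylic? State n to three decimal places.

n ≈ 1.490

Brewster's law: tan θ_B = n₂/n₁ (light incident in acetone, refracted into acrylic).
n₂ = n₁ tan θ_B = 1.363 × tan 47.55° = 1.490.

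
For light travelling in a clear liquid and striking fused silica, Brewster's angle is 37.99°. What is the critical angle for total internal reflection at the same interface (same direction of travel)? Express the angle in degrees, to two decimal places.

θ_c ≈ 51.35°

tan θ_B = n₂/n₁ = tan 37.99° = 0.7810.
Total internal reflection: sin θ_c = n₂/n₁ = 0.7810.
θ_c = arcsin(0.7810) = 51.35°.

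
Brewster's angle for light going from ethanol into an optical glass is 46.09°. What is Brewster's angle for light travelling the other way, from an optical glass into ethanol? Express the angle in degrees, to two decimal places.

Reversing the direction swaps n₁ and n₂, so tan θ_B' = 1/tan θ_B and θ_B' = 90° − θ_B.
Hence θ_B' = 90° − 46.09° = 43.91°.

θ_B' ≈ 43.91°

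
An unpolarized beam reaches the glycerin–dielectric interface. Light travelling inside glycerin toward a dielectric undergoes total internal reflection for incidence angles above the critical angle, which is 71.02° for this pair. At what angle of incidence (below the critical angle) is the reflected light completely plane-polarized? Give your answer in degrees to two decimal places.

sin θ_c = n₂/n₁, so n₂/n₁ = sin 71.02° = 0.9456.
Brewster: tan θ_B = n₂/n₁ = 0.9456.
θ_B = arctan(0.9456) = 43.40°.

θ_B ≈ 43.40°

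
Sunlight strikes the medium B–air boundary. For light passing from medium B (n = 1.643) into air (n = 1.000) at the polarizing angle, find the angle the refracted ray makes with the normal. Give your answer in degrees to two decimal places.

First find Brewster's angle: tan θ_B = 1.000/1.643 = 0.6086, giving θ_B = 31.33°.
Since θ_B + θ_t = 90° at Brewster incidence, θ_t = 90° − 31.33° = 58.67°.

θ_t ≈ 58.67°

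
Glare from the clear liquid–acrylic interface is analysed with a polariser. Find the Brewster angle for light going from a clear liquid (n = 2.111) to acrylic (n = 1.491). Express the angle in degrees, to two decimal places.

θ_B ≈ 35.23°

tan θ_B = n₂/n₁ = 1.491/2.111 = 0.7063.
θ_B = arctan(0.7063) = 35.23°.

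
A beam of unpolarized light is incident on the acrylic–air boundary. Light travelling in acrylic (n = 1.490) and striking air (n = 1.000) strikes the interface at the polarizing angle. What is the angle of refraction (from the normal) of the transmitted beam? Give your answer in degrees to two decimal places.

θ_t ≈ 56.13°

θ_B = arctan(n₂/n₁) = arctan(1.000/1.490) = 33.87°.
The refracted ray is perpendicular to the reflected ray, so θ_t = 90° − θ_B = 56.13°.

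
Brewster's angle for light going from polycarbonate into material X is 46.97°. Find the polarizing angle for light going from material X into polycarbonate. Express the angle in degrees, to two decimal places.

tan θ_B' = n₁/n₂ = 1/tan θ_B, so θ_B' = 90° − θ_B.
θ_B' = 90° − 46.97° = 43.03°.

θ_B' ≈ 43.03°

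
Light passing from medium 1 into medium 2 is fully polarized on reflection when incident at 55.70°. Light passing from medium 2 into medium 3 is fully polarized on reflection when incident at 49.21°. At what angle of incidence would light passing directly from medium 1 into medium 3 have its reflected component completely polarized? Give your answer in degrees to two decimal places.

n₂/n₁ = tan 55.70° = 1.4659 and n₃/n₂ = tan 49.21° = 1.1589.
Multiplying, n₃/n₁ = 1.4659 × 1.1589 = 1.6989, and θ_B(1→3) = arctan 1.6989 = 59.52°.

θ_B ≈ 59.52°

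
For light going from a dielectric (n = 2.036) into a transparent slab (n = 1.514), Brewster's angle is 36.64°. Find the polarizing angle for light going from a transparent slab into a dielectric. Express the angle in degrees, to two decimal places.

θ_B' ≈ 53.36°

tan θ_B' = n₁/n₂ = 1/tan θ_B, so θ_B' = 90° − θ_B.
θ_B' = 90° − 36.64° = 53.36°.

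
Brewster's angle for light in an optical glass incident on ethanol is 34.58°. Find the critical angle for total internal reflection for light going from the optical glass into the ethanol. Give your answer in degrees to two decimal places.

θ_c ≈ 43.58°

From Brewster, n₂/n₁ = tan θ_B = tan 34.58° = 0.6893.
Then sin θ_c = n₂/n₁ = 0.6893, so θ_c = arcsin 0.6893 = 43.58°.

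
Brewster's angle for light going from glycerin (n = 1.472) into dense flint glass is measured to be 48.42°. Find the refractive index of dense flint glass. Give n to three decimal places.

n ≈ 1.659

Brewster's law: tan θ_B = n₂/n₁ (light incident in glycerin, refracted into dense flint glass).
n₂ = n₁ tan θ_B = 1.472 × tan 48.42° = 1.659.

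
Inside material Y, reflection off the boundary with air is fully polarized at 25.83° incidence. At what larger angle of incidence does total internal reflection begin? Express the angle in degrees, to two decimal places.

θ_c ≈ 28.95°

From Brewster, n₂/n₁ = tan θ_B = tan 25.83° = 0.4841.
Then sin θ_c = n₂/n₁ = 0.4841, so θ_c = arcsin 0.4841 = 28.95°.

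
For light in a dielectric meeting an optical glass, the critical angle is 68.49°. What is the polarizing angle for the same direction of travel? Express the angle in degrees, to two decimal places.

sin θ_c = n₂/n₁, so n₂/n₁ = sin 68.49° = 0.9304.
Brewster: tan θ_B = n₂/n₁ = 0.9304.
θ_B = arctan(0.9304) = 42.93°.

θ_B ≈ 42.93°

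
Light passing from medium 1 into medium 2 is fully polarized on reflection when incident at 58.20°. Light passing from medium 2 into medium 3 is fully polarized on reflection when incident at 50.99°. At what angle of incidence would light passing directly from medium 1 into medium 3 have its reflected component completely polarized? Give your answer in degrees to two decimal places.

θ_B ≈ 63.33°

tan θ_B(1→2) = n₂/n₁ = tan 58.20° = 1.6128.
tan θ_B(2→3) = n₃/n₂ = tan 50.99° = 1.2345.
n₃/n₁ = 1.9910. Then tan θ_B(1→3) = n₃/n₁, so θ_B(1→3) = arctan(1.9910) = 63.33°.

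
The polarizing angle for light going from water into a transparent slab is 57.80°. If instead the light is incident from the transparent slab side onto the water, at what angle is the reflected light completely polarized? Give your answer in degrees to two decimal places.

tan θ_B' = n₁/n₂ = 1/tan θ_B, so θ_B' = 90° − θ_B.
θ_B' = 90° − 57.80° = 32.20°.

θ_B' ≈ 32.20°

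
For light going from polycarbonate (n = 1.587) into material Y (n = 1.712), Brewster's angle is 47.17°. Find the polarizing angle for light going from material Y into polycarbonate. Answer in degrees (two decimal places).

tan θ_B' = n₁/n₂ = 1/tan θ_B, so θ_B' = 90° − θ_B.
θ_B' = 90° − 47.17° = 42.83°.

θ_B' ≈ 42.83°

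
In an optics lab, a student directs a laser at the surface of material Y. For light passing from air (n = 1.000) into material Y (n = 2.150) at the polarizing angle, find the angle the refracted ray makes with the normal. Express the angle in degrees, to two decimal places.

θ_t ≈ 24.94°

First find Brewster's angle: tan θ_B = 2.150/1.000 = 2.1500, giving θ_B = 65.06°.
Since θ_B + θ_t = 90° at Brewster incidence, θ_t = 90° − 65.06° = 24.94°.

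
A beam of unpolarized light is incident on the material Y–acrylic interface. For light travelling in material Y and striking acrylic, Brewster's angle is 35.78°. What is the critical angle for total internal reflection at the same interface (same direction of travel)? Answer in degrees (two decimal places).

θ_c ≈ 46.11°

n₂/n₁ = tan 35.78° = 0.7207; the critical angle satisfies sin θ_c = n₂/n₁.
θ_c = arcsin(0.7207) = 46.11°.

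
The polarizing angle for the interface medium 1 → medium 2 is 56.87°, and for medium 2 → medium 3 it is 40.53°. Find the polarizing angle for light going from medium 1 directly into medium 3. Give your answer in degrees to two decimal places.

θ_B ≈ 52.64°

tan θ_B(1→2) = n₂/n₁ = tan 56.87° = 1.5322.
tan θ_B(2→3) = n₃/n₂ = tan 40.53° = 0.8550.
Multiplying, n₃/n₁ = 1.5322 × 0.8550 = 1.3100, and θ_B(1→3) = arctan 1.3100 = 52.64°.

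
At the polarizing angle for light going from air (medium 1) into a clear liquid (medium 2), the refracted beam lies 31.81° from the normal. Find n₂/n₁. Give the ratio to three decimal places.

θ_B + θ_t = 90°, so θ_B = 90° − 31.81° = 58.19°.
tan θ_B = n₂/n₁, so n₂/n₁ = tan 58.19° = 1.612.

n₂/n₁ ≈ 1.612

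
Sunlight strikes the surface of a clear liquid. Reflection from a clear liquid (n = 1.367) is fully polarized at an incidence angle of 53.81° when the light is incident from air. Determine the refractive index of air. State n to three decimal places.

n ≈ 1.000

At Brewster's angle, tan θ_B = n₂/n₁ with n₁ on the incident side (air) and n₂ on the transmitted side (a clear liquid).
n₁ = n₂ / tan θ_B = 1.367 / tan 53.81° = 1.000.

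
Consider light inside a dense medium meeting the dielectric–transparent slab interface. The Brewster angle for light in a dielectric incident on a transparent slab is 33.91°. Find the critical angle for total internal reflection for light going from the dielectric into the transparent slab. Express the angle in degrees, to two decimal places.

θ_c ≈ 42.24°

From Brewster, n₂/n₁ = tan θ_B = tan 33.91° = 0.6722.
Then sin θ_c = n₂/n₁ = 0.6722, so θ_c = arcsin 0.6722 = 42.24°.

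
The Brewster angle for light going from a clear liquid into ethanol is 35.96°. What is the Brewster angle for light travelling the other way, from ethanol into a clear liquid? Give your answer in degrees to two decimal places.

θ_B' ≈ 54.04°

tan θ_B' = n₁/n₂ = 1/tan θ_B, so θ_B' = 90° − θ_B.
θ_B' = 90° − 35.96° = 54.04°.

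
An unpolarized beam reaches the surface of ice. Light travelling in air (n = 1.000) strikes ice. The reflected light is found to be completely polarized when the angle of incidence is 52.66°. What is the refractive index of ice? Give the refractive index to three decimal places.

n ≈ 1.311

Brewster's law: tan θ_B = n₂/n₁ (light incident in air, refracted into ice).
n₂ = n₁ tan θ_B = 1.000 × tan 52.66° = 1.311.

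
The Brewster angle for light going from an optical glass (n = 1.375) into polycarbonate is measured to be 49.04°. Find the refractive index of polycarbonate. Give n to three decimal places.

n ≈ 1.584

Full polarization of the reflected beam means tan θ_B = n₂/n₁, where n₁ is the incident medium (an optical glass).
n₂ = n₁ tan θ_B = 1.375 × tan 49.04° = 1.584.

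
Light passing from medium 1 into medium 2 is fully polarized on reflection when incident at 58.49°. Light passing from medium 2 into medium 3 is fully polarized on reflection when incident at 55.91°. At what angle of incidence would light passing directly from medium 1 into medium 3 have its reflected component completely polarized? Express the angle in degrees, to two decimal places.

n₂/n₁ = tan 58.49° = 1.6312 and n₃/n₂ = tan 55.91° = 1.4775.
So n₃/n₁ = (n₂/n₁)(n₃/n₂) = 1.6312 × 1.4775 = 2.4102.
θ_B(1→3) = arctan(2.4102) = 67.47°.

θ_B ≈ 67.47°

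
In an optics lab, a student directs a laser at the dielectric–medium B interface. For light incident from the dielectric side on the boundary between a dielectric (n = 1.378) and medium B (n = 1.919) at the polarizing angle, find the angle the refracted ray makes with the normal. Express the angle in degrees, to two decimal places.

θ_t ≈ 35.68°

tan θ_B = n₂/n₁ = 1.919/1.378 = 1.3926, so θ_B = 54.32°.
The refracted ray is perpendicular to the reflected ray, so θ_t = 90° − θ_B = 35.68°.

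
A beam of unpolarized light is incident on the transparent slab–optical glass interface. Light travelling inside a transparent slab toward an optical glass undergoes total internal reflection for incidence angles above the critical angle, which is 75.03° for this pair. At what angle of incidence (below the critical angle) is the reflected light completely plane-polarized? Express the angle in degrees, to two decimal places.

At the critical angle sin θ_c = n₂/n₁, giving n₂/n₁ = sin 75.03° = 0.9661.
Then tan θ_B = n₂/n₁ = 0.9661, so θ_B = arctan 0.9661 = 44.01°.

θ_B ≈ 44.01°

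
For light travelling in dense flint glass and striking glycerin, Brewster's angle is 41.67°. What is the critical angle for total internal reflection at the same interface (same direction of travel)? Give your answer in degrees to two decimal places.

θ_c ≈ 62.88°

From Brewster, n₂/n₁ = tan θ_B = tan 41.67° = 0.8900.
Then sin θ_c = n₂/n₁ = 0.8900, so θ_c = arcsin 0.8900 = 62.88°.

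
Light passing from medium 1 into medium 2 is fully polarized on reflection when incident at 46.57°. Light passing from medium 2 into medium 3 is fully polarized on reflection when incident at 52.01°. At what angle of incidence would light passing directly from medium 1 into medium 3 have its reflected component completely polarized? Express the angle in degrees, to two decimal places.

Each Brewster angle gives a ratio: n₂/n₁ = tan 46.57° = 1.0564, n₃/n₂ = tan 52.01° = 1.2804.
Multiplying, n₃/n₁ = 1.0564 × 1.2804 = 1.3526, and θ_B(1→3) = arctan 1.3526 = 53.52°.

θ_B ≈ 53.52°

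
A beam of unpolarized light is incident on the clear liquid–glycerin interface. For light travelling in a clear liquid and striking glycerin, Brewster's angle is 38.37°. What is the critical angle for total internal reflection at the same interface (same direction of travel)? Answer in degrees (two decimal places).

tan θ_B = n₂/n₁ = tan 38.37° = 0.7917.
Total internal reflection: sin θ_c = n₂/n₁ = 0.7917.
θ_c = arcsin(0.7917) = 52.35°.

θ_c ≈ 52.35°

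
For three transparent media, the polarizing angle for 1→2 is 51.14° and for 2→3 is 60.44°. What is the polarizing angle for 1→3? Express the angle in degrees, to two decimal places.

Each Brewster angle gives a ratio: n₂/n₁ = tan 51.14° = 1.2411, n₃/n₂ = tan 60.44° = 1.7632.
Multiplying, n₃/n₁ = 1.2411 × 1.7632 = 2.1883, and θ_B(1→3) = arctan 2.1883 = 65.44°.

θ_B ≈ 65.44°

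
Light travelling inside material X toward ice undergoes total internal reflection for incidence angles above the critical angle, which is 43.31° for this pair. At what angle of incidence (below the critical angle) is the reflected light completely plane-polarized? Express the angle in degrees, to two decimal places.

θ_B ≈ 34.45°

sin θ_c = n₂/n₁, so n₂/n₁ = sin 43.31° = 0.6859.
Brewster: tan θ_B = n₂/n₁ = 0.6859.
θ_B = arctan(0.6859) = 34.45°.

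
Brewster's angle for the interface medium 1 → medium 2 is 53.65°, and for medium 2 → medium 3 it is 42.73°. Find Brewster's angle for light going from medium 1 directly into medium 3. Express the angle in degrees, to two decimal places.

θ_B ≈ 51.46°

n₂/n₁ = tan 53.65° = 1.3588 and n₃/n₂ = tan 42.73° = 0.9237.
Multiplying, n₃/n₁ = 1.3588 × 0.9237 = 1.2552, and θ_B(1→3) = arctan 1.2552 = 51.46°.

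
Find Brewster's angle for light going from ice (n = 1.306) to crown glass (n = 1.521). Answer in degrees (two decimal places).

θ_B ≈ 49.35°

Brewster's condition: tan θ_B = n₂/n₁ = 1.521/1.306 = 1.1646.
θ_B = arctan(1.1646) = 49.35°.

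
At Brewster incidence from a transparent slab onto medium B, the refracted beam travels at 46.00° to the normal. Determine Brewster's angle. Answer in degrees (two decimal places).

Since the reflected and refracted rays are at right angles at the polarizing angle, θ_B + θ_t = 90°.
θ_B = 90° − 46.00° = 44.00°.

θ_B ≈ 44.00°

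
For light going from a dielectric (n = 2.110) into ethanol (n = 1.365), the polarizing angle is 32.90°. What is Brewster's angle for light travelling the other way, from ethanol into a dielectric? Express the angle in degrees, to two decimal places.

θ_B' ≈ 57.10°

The two Brewster angles are complementary: θ_B' = 90° − θ_B = 90° − 32.90° = 57.10°.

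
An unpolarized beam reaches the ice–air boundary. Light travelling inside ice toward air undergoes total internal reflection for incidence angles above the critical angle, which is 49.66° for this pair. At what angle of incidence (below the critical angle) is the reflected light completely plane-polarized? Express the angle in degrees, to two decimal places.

sin θ_c = n₂/n₁, so n₂/n₁ = sin 49.66° = 0.7622.
Brewster: tan θ_B = n₂/n₁ = 0.7622.
θ_B = arctan(0.7622) = 37.32°.

θ_B ≈ 37.32°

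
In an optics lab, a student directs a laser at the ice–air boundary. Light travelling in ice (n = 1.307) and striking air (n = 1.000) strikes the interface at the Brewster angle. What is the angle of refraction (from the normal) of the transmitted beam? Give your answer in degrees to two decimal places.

θ_B = arctan(n₂/n₁) = arctan(1.000/1.307) = 37.42°.
Since θ_B + θ_t = 90° at Brewster incidence, θ_t = 90° − 37.42° = 52.58°.

θ_t ≈ 52.58°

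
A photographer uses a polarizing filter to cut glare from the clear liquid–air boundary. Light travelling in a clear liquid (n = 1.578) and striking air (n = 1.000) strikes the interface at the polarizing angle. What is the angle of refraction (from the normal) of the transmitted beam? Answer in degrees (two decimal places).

tan θ_B = n₂/n₁ = 1.000/1.578 = 0.6337, so θ_B = 32.36°.
At Brewster's angle the reflected and refracted rays are perpendicular, so θ_t = 90° − θ_B = 90° − 32.36° = 57.64°.

θ_t ≈ 57.64°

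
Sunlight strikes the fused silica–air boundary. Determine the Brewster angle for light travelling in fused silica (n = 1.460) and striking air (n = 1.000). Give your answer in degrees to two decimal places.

θ_B ≈ 34.41°

At Brewster's angle the reflected and refracted rays are perpendicular, which with Snell's law gives tan θ_B = n₂/n₁.
Brewster's condition: tan θ_B = n₂/n₁ = 1.000/1.460 = 0.6849.
θ_B = arctan(0.6849) = 34.41°.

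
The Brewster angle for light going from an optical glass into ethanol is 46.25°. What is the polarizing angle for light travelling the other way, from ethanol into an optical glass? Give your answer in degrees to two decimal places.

θ_B' ≈ 43.75°

Reversing the direction swaps n₁ and n₂, so tan θ_B' = 1/tan θ_B and θ_B' = 90° − θ_B.
Hence θ_B' = 90° − 46.25° = 43.75°.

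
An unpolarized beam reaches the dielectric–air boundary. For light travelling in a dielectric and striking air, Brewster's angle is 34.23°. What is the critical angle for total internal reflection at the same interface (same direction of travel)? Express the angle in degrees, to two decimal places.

θ_c ≈ 42.87°

From Brewster, n₂/n₁ = tan θ_B = tan 34.23° = 0.6804.
Then sin θ_c = n₂/n₁ = 0.6804, so θ_c = arcsin 0.6804 = 42.87°.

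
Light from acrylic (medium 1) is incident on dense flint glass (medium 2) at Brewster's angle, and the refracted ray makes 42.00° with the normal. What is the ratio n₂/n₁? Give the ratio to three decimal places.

n₂/n₁ ≈ 1.111

θ_B + θ_t = 90°, so θ_B = 90° − 42.00° = 48.00°.
Then n₂/n₁ = tan θ_B = tan 48.00° = 1.111.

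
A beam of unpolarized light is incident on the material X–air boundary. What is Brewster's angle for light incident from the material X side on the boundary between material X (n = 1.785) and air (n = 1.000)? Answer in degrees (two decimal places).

θ_B ≈ 29.26°

At Brewster's angle the reflected and refracted rays are perpendicular, which with Snell's law gives tan θ_B = n₂/n₁.
Here n₂/n₁ = 1.000/1.785 = 0.5602, and Brewster's law gives tan θ_B = n₂/n₁.
So θ_B = arctan 0.5602 = 29.26°.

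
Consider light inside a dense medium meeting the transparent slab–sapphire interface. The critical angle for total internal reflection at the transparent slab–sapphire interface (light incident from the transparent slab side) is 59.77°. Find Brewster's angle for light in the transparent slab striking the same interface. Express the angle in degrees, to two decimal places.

At the critical angle sin θ_c = n₂/n₁, giving n₂/n₁ = sin 59.77° = 0.8640.
Then tan θ_B = n₂/n₁ = 0.8640, so θ_B = arctan 0.8640 = 40.83°.

θ_B ≈ 40.83°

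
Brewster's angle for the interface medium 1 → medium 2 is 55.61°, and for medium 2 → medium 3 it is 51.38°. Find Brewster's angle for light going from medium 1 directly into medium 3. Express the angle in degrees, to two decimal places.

Each Brewster angle gives a ratio: n₂/n₁ = tan 55.61° = 1.4610, n₃/n₂ = tan 51.38° = 1.2518.
Multiplying, n₃/n₁ = 1.4610 × 1.2518 = 1.8289, and θ_B(1→3) = arctan 1.8289 = 61.33°.

θ_B ≈ 61.33°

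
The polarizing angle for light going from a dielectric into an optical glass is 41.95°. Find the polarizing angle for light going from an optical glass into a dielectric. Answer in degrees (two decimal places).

The two Brewster angles are complementary: θ_B' = 90° − θ_B = 90° − 41.95° = 48.05°.

θ_B' ≈ 48.05°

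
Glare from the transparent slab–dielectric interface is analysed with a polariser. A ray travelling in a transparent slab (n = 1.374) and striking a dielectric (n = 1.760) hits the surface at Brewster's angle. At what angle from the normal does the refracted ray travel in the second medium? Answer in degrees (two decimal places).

θ_t ≈ 37.98°

θ_B = arctan(n₂/n₁) = arctan(1.760/1.374) = 52.02°.
Since θ_B + θ_t = 90° at Brewster incidence, θ_t = 90° − 52.02° = 37.98°.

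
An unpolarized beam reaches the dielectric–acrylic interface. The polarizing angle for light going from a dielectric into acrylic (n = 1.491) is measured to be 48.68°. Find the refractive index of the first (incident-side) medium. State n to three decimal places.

At the polarizing angle, tan θ_B = n₂/n₁ with n₁ on the incident side (a dielectric) and n₂ on the transmitted side (acrylic).
n₁ = n₂ / tan θ_B = 1.491 / tan 48.68° = 1.311.

n ≈ 1.311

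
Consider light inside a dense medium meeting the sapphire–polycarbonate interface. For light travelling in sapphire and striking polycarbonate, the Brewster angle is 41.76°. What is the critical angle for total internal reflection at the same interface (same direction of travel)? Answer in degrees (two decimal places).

tan θ_B = n₂/n₁ = tan 41.76° = 0.8928.
Total internal reflection: sin θ_c = n₂/n₁ = 0.8928.
θ_c = arcsin(0.8928) = 63.23°.

θ_c ≈ 63.23°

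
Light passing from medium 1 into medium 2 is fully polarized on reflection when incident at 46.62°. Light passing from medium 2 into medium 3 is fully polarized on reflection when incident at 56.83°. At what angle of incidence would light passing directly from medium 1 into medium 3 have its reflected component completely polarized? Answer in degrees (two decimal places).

Each Brewster angle gives a ratio: n₂/n₁ = tan 46.62° = 1.0582, n₃/n₂ = tan 56.83° = 1.5299.
So n₃/n₁ = (n₂/n₁)(n₃/n₂) = 1.0582 × 1.5299 = 1.6190.
θ_B(1→3) = arctan(1.6190) = 58.30°.

θ_B ≈ 58.30°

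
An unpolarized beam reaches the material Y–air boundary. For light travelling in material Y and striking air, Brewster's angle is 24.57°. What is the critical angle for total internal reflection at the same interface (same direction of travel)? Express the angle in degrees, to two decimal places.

θ_c ≈ 27.21°

From Brewster, n₂/n₁ = tan θ_B = tan 24.57° = 0.4572.
Then sin θ_c = n₂/n₁ = 0.4572, so θ_c = arcsin 0.4572 = 27.21°.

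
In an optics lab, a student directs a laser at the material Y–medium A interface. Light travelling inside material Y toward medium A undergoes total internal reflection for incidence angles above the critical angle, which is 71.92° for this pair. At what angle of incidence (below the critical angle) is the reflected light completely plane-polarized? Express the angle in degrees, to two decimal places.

sin θ_c = n₂/n₁, so n₂/n₁ = sin 71.92° = 0.9506.
Brewster: tan θ_B = n₂/n₁ = 0.9506.
θ_B = arctan(0.9506) = 43.55°.

θ_B ≈ 43.55°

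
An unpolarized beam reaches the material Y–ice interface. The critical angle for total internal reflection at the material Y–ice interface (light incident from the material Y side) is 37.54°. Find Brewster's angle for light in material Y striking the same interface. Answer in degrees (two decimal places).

θ_B ≈ 31.35°

At the critical angle sin θ_c = n₂/n₁, giving n₂/n₁ = sin 37.54° = 0.6093.
Then tan θ_B = n₂/n₁ = 0.6093, so θ_B = arctan 0.6093 = 31.35°.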